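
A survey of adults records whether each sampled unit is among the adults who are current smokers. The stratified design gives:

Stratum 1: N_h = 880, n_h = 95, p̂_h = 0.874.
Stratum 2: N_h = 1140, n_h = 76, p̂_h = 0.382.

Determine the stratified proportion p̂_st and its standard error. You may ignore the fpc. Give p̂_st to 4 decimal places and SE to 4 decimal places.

p̂_st ≈ 0.5963, SE ≈ 0.0350

N = 2020; stratum weights W_h = N_h/N.
p̂_st = Σ W_h p̂_h = (880·0.874 + 1140·0.382)/2020 = 0.59634
V̂(p̂_st) = Σ W_h² p̂_h(1−p̂_h)/(n_h−1):
  stratum 1: (880/2020)²·0.874·0.126/94 = 0.00022234
  stratum 2: (1140/2020)²·0.382·0.618/75 = 0.00100253
V̂(p̂_st) = 0.00122487; SE = √V̂ = 0.0349981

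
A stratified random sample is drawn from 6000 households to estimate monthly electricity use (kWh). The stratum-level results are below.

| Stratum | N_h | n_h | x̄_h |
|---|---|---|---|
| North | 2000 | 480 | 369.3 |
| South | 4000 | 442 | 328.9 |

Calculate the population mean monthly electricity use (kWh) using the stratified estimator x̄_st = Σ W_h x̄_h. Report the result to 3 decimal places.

x̄_st ≈ 342.367

N = Σ N_h = 6000. Stratum weights W_h = N_h/N.
x̄_st = (2000·369.3 + 4000·328.9) / 6000 = 342.36667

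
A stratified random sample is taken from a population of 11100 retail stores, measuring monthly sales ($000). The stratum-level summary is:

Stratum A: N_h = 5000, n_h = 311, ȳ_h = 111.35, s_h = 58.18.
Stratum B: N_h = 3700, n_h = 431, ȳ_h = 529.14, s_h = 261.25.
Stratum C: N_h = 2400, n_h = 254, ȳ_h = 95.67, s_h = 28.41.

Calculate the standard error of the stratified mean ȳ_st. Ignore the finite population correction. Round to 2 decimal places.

SE(ȳ_st) ≈ 4.47

V̂(ȳ_st) = Σ W_h² s_h²/n_h, with W_h = N_h/N and N = 11100:
  stratum A: (5000/11100)²·58.18²/311 = 2.20842
  stratum B: (3700/11100)²·261.25²/431 = 17.5951
  stratum C: (2400/11100)²·28.41²/254 = 0.148554
V̂(ȳ_st) = 19.9521
SE(ȳ_st) = √19.9521 = 4.46678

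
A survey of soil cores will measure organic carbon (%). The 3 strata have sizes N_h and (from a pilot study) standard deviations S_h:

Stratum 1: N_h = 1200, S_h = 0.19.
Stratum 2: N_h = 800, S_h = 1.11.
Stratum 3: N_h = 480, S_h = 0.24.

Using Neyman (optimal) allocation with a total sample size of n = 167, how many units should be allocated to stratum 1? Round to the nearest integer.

31

Neyman allocation: n_h = n · N_h S_h / Σ N_i S_i, with n = 167.
  stratum 1: N_h·S_h = 1200·0.19 = 228.00
  stratum 2: N_h·S_h = 800·1.11 = 888.00
  stratum 3: N_h·S_h = 480·0.24 = 115.20
Σ N_h S_h = 1231.20
n for stratum 1 = 167·228.00/1231.20 = 30.926 → 31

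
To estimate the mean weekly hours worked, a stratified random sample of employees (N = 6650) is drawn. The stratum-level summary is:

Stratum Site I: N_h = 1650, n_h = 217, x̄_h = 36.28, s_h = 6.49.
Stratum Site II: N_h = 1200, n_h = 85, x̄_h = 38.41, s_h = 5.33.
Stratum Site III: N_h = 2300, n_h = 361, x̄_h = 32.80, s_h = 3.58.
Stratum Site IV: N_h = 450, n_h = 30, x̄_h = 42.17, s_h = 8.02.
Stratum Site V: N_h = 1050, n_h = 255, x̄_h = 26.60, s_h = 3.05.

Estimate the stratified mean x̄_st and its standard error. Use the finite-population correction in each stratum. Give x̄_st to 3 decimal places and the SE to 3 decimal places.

x̄_st = Σ W_h x̄_h = (1650·36.28 + 1200·38.41 + 2300·32.80 + 450·42.17 + 1050·26.60)/6650 = 34.33090
V̂(x̄_st) = Σ W_h² (1 − n_h/N_h) s_h²/n_h, with W_h = N_h/N and N = 6650:
  stratum Site I: (1650/6650)²·(1 − 217/1650)·6.49²/217 = 0.0103781
  stratum Site II: (1200/6650)²·(1 − 85/1200)·5.33²/85 = 0.0101123
  stratum Site III: (2300/6650)²·(1 − 361/2300)·3.58²/361 = 0.00358031
  stratum Site IV: (450/6650)²·(1 − 30/450)·8.02²/30 = 0.00916318
  stratum Site V: (1050/6650)²·(1 − 255/1050)·3.05²/255 = 0.000688609
V̂(x̄_st) = 0.0339224
SE(x̄_st) = √0.0339224 = 0.18418

x̄_st ≈ 34.331, SE ≈ 0.184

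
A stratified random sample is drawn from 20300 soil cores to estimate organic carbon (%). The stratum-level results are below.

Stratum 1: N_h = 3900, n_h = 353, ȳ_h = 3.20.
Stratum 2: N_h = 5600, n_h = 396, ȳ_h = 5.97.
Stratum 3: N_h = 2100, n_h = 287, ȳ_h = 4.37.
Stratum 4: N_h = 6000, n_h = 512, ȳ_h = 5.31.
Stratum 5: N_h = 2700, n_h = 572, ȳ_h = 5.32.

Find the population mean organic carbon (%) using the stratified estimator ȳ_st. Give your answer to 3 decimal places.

N = Σ N_h = 20300. Stratum weights W_h = N_h/N.
ȳ_st = (3900·3.20 + 5600·5.97 + 2100·4.37 + 6000·5.31 + 2700·5.32) / 20300 = 4.99079

ȳ_st ≈ 4.991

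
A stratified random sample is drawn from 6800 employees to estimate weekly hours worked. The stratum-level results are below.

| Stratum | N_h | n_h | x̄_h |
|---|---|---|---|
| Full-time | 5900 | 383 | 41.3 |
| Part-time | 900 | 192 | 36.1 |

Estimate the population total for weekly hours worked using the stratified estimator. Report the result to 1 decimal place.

τ̂_st ≈ 276160.0

τ̂_st = Σ N_h x̄_h = 5900·41.3 + 900·36.1 = 276160.0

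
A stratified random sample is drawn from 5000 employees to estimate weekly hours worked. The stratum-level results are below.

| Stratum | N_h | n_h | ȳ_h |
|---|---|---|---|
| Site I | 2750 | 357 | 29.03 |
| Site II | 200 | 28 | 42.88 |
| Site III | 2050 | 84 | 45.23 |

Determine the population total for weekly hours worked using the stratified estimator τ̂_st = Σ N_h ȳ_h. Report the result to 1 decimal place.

τ̂_st = Σ N_h ȳ_h = 2750·29.03 + 200·42.88 + 2050·45.23 = 181130.0

τ̂_st ≈ 181130.0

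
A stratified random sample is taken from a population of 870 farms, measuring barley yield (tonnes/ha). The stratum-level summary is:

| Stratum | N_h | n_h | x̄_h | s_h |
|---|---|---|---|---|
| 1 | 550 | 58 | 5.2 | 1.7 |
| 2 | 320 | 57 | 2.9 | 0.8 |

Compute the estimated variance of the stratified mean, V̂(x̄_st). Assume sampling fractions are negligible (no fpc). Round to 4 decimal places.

V̂(x̄_st) ≈ 0.0214

V̂(x̄_st) = Σ W_h² s_h²/n_h, with W_h = N_h/N and N = 870:
  stratum 1: (550/870)²·1.7²/58 = 0.0199139
  stratum 2: (320/870)²·0.8²/57 = 0.00151903
V̂(x̄_st) = 0.0214329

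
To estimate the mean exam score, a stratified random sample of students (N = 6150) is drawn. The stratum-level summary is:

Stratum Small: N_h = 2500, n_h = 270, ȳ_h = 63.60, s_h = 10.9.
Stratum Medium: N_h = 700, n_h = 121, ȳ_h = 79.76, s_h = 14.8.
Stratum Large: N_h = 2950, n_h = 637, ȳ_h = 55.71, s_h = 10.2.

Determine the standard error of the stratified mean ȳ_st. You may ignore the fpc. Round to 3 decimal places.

SE(ȳ_st) ≈ 0.366

V̂(ȳ_st) = Σ W_h² s_h²/n_h, with W_h = N_h/N and N = 6150:
  stratum Small: (2500/6150)²·10.9²/270 = 0.0727142
  stratum Medium: (700/6150)²·14.8²/121 = 0.0234522
  stratum Large: (2950/6150)²·10.2²/637 = 0.0375798
V̂(ȳ_st) = 0.133746
SE(ȳ_st) = √0.133746 = 0.365713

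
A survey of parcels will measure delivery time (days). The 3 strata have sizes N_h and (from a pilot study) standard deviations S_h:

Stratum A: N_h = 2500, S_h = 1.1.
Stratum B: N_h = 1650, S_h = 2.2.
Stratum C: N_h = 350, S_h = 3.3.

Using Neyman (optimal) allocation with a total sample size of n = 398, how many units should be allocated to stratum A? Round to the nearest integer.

145

Neyman allocation: n_h = n · N_h S_h / Σ N_i S_i, with n = 398.
  stratum A: N_h·S_h = 2500·1.1 = 2750.00
  stratum B: N_h·S_h = 1650·2.2 = 3630.00
  stratum C: N_h·S_h = 350·3.3 = 1155.00
Σ N_h S_h = 7535.00
n for stratum A = 398·2750.00/7535.00 = 145.255 → 145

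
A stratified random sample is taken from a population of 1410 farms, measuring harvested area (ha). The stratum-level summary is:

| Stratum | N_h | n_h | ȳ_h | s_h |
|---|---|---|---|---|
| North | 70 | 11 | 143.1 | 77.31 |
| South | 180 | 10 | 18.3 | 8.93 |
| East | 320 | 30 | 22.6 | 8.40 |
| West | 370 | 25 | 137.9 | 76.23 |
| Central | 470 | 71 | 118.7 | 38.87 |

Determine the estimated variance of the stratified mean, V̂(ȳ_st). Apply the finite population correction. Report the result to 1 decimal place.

V̂(ȳ_st) ≈ 18.3

V̂(ȳ_st) = Σ W_h² (1 − n_h/N_h) s_h²/n_h, with W_h = N_h/N and N = 1410:
  stratum North: (70/1410)²·(1 − 11/70)·77.31²/11 = 1.12873
  stratum South: (180/1410)²·(1 − 10/180)·8.93²/10 = 0.12274
  stratum East: (320/1410)²·(1 − 30/320)·8.40²/30 = 0.109786
  stratum West: (370/1410)²·(1 − 25/370)·76.23²/25 = 14.9243
  stratum Central: (470/1410)²·(1 − 71/470)·38.87²/71 = 2.00726
V̂(ȳ_st) = 18.2928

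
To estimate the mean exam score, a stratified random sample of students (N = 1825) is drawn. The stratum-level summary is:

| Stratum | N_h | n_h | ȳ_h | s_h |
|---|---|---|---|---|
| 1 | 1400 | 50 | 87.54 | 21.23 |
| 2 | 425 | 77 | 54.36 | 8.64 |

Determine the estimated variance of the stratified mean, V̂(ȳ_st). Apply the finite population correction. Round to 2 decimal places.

V̂(ȳ_st) ≈ 5.16

V̂(ȳ_st) = Σ W_h² (1 − n_h/N_h) s_h²/n_h, with W_h = N_h/N and N = 1825:
  stratum 1: (1400/1825)²·(1 − 50/1400)·21.23²/50 = 5.11524
  stratum 2: (425/1825)²·(1 − 77/425)·8.64²/77 = 0.0430506
V̂(ȳ_st) = 5.15829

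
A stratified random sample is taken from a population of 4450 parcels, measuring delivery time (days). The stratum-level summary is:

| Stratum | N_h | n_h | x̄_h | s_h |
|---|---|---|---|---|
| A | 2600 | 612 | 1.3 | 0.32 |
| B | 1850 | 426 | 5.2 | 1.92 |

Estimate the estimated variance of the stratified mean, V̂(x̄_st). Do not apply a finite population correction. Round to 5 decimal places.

V̂(x̄_st) ≈ 0.00155

V̂(x̄_st) = Σ W_h² s_h²/n_h, with W_h = N_h/N and N = 4450:
  stratum A: (2600/4450)²·0.32²/612 = 5.71183e-05
  stratum B: (1850/4450)²·1.92²/426 = 0.0014956
V̂(x̄_st) = 0.00155272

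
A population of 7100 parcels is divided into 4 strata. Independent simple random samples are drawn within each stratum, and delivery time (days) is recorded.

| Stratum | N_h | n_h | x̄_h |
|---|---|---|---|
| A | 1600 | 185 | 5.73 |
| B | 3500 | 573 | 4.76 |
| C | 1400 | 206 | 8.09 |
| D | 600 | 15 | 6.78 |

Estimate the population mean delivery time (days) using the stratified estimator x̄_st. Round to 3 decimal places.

N = Σ N_h = 7100. Stratum weights W_h = N_h/N.
x̄_st = (1600·5.73 + 3500·4.76 + 1400·8.09 + 600·6.78) / 7100 = 5.80592

x̄_st ≈ 5.806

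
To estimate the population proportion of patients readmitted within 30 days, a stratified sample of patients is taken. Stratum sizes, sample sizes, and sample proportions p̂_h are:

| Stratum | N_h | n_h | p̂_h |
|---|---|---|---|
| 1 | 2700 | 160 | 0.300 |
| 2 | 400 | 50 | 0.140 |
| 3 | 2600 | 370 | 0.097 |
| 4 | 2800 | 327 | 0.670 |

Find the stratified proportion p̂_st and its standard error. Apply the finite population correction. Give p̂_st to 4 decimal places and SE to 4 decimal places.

N = 8500; stratum weights W_h = N_h/N.
p̂_st = Σ W_h p̂_h = (2700·0.300 + 400·0.140 + 2600·0.097 + 2800·0.670)/8500 = 0.35226
V̂(p̂_st) = Σ W_h² (1 − n_h/N_h) p̂_h(1−p̂_h)/(n_h−1):
  stratum 1: (2700/8500)²·(1 − 160/2700)·0.300·0.700/159 = 0.000125367
  stratum 2: (400/8500)²·(1 − 50/400)·0.140·0.860/49 = 4.76125e-06
  stratum 3: (2600/8500)²·(1 − 370/2600)·0.097·0.903/369 = 1.90491e-05
  stratum 4: (2800/8500)²·(1 − 327/2800)·0.670·0.330/326 = 6.50003e-05
V̂(p̂_st) = 0.000214177; SE = √V̂ = 0.0146348

p̂_st ≈ 0.3523, SE ≈ 0.0146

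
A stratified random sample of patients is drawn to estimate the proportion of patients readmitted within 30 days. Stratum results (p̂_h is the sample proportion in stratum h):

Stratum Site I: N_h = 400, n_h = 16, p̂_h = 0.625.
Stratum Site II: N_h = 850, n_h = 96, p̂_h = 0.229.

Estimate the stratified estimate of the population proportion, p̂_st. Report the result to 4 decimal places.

p̂_st ≈ 0.3557

N = 1250; stratum weights W_h = N_h/N.
p̂_st = Σ W_h p̂_h = (400·0.625 + 850·0.229)/1250 = 0.35572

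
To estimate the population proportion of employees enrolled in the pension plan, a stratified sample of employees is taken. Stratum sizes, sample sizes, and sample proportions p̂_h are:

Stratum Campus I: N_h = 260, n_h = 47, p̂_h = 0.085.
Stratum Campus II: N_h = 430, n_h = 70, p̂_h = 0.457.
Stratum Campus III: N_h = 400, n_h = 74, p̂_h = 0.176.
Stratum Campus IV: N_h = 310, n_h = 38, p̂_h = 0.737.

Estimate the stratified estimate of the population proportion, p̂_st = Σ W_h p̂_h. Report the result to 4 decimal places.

N = 1400; stratum weights W_h = N_h/N.
p̂_st = Σ W_h p̂_h = (260·0.085 + 430·0.457 + 400·0.176 + 310·0.737)/1400 = 0.36963

p̂_st ≈ 0.3696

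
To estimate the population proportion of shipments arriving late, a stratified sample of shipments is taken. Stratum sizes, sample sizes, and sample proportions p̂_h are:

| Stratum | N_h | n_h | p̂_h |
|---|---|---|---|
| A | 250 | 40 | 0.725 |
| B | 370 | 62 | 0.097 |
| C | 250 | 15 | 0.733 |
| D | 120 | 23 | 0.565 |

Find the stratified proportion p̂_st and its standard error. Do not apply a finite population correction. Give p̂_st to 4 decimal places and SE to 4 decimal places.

p̂_st ≈ 0.4729, SE ≈ 0.0398

N = 990; stratum weights W_h = N_h/N.
p̂_st = Σ W_h p̂_h = (250·0.725 + 370·0.097 + 250·0.733 + 120·0.565)/990 = 0.47292
V̂(p̂_st) = Σ W_h² p̂_h(1−p̂_h)/(n_h−1):
  stratum A: (250/990)²·0.725·0.275/39 = 0.000325999
  stratum B: (370/990)²·0.097·0.903/61 = 0.000200568
  stratum C: (250/990)²·0.733·0.267/14 = 0.00089145
  stratum D: (120/990)²·0.565·0.435/22 = 0.000164137
V̂(p̂_st) = 0.00158215; SE = √V̂ = 0.0397763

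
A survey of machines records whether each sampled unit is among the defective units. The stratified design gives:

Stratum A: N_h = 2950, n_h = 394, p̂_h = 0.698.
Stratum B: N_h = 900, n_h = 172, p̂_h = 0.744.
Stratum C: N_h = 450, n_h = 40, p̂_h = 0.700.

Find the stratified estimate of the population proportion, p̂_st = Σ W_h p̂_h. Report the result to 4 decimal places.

N = 4300; stratum weights W_h = N_h/N.
p̂_st = Σ W_h p̂_h = (2950·0.698 + 900·0.744 + 450·0.700)/4300 = 0.70784

p̂_st ≈ 0.7078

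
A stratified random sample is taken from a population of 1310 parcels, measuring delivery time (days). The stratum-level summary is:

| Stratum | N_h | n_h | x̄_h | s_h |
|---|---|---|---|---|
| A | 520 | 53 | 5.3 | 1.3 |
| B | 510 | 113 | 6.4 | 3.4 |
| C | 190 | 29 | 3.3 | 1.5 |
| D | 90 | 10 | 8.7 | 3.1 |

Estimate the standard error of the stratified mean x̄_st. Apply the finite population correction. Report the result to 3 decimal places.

V̂(x̄_st) = Σ W_h² (1 − n_h/N_h) s_h²/n_h, with W_h = N_h/N and N = 1310:
  stratum A: (520/1310)²·(1 − 53/520)·1.3²/53 = 0.0045122
  stratum B: (510/1310)²·(1 − 113/510)·3.4²/113 = 0.0120697
  stratum C: (190/1310)²·(1 − 29/190)·1.5²/29 = 0.001383
  stratum D: (90/1310)²·(1 − 10/90)·3.1²/10 = 0.00403193
V̂(x̄_st) = 0.0219969
SE(x̄_st) = √0.0219969 = 0.148313

SE(x̄_st) ≈ 0.148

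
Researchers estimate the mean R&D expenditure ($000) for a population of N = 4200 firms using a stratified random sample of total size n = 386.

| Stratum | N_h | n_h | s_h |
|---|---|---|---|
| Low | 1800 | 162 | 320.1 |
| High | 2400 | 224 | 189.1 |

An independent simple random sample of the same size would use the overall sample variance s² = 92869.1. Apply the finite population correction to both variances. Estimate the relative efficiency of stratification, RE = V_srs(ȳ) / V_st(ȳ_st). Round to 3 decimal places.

RE ≈ 1.428

V̂(ȳ_st) = Σ W_h² (1 − n_h/N_h) s_h²/n_h, with W_h = N_h/N and N = 4200:
  stratum Low: (1800/4200)²·(1 − 162/1800)·320.1²/162 = 105.717
  stratum High: (2400/4200)²·(1 − 224/2400)·189.1²/224 = 47.2614
V_st = 152.978
V_srs = (1 − 386/4200)·92869.1/386 = 218.482
Relative efficiency = V_srs / V_st = 218.482/152.978 = 1.4282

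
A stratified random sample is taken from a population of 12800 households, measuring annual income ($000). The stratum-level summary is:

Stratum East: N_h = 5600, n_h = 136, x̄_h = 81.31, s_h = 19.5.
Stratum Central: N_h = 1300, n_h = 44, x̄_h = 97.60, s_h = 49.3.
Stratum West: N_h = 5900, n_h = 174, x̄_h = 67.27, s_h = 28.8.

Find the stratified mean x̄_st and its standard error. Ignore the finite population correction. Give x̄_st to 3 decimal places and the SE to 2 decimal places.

x̄_st ≈ 76.493, SE ≈ 1.46

x̄_st = Σ W_h x̄_h = (5600·81.31 + 1300·97.60 + 5900·67.27)/12800 = 76.49289
V̂(x̄_st) = Σ W_h² s_h²/n_h, with W_h = N_h/N and N = 12800:
  stratum East: (5600/12800)²·19.5²/136 = 0.535163
  stratum Central: (1300/12800)²·49.3²/44 = 0.569781
  stratum West: (5900/12800)²·28.8²/174 = 1.01279
V̂(x̄_st) = 2.11774
SE(x̄_st) = √2.11774 = 1.45524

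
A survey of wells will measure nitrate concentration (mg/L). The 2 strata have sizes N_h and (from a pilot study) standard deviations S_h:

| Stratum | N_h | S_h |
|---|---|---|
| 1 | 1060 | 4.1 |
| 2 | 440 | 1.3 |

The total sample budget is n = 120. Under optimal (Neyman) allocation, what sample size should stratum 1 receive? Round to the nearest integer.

106

Neyman allocation: n_h = n · N_h S_h / Σ N_i S_i, with n = 120.
  stratum 1: N_h·S_h = 1060·4.1 = 4346.00
  stratum 2: N_h·S_h = 440·1.3 = 572.00
Σ N_h S_h = 4918.00
n for stratum 1 = 120·4346.00/4918.00 = 106.043 → 106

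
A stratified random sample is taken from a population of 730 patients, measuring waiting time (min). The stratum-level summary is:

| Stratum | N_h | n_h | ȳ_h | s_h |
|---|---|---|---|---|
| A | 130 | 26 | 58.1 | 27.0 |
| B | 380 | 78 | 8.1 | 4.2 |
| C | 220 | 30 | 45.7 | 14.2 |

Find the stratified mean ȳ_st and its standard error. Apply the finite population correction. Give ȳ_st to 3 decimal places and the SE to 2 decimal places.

ȳ_st ≈ 28.336, SE ≈ 1.13

ȳ_st = Σ W_h ȳ_h = (130·58.1 + 380·8.1 + 220·45.7)/730 = 28.33562
V̂(ȳ_st) = Σ W_h² (1 − n_h/N_h) s_h²/n_h, with W_h = N_h/N and N = 730:
  stratum A: (130/730)²·(1 − 26/130)·27.0²/26 = 0.711353
  stratum B: (380/730)²·(1 − 78/380)·4.2²/78 = 0.0487022
  stratum C: (220/730)²·(1 − 30/220)·14.2²/30 = 0.527213
V̂(ȳ_st) = 1.28727
SE(ȳ_st) = √1.28727 = 1.13458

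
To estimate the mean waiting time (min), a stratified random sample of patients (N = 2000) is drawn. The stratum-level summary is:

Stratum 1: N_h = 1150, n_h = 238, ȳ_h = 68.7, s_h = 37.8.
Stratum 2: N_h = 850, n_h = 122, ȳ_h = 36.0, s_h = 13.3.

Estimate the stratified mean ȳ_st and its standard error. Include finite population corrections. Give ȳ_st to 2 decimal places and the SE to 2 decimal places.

ȳ_st = Σ W_h ȳ_h = (1150·68.7 + 850·36.0)/2000 = 54.80250
V̂(ȳ_st) = Σ W_h² (1 − n_h/N_h) s_h²/n_h, with W_h = N_h/N and N = 2000:
  stratum 1: (1150/2000)²·(1 − 238/1150)·37.8²/238 = 1.57413
  stratum 2: (850/2000)²·(1 − 122/850)·13.3²/122 = 0.224302
V̂(ȳ_st) = 1.79843
SE(ȳ_st) = √1.79843 = 1.34105

ȳ_st ≈ 54.80, SE ≈ 1.34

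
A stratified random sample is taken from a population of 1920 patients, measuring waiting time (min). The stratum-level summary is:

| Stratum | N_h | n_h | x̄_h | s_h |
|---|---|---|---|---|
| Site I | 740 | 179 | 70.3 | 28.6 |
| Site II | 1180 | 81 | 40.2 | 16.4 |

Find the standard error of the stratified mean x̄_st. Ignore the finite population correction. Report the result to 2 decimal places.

SE(x̄_st) ≈ 1.39

V̂(x̄_st) = Σ W_h² s_h²/n_h, with W_h = N_h/N and N = 1920:
  stratum Site I: (740/1920)²·28.6²/179 = 0.678797
  stratum Site II: (1180/1920)²·16.4²/81 = 1.25419
V̂(x̄_st) = 1.93299
SE(x̄_st) = √1.93299 = 1.39032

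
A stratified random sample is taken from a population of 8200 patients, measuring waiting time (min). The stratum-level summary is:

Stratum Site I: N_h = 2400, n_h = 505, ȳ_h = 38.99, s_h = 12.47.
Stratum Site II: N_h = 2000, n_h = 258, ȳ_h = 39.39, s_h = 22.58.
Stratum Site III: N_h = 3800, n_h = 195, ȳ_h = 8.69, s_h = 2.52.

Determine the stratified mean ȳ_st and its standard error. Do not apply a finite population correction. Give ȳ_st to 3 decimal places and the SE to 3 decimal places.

ȳ_st ≈ 25.046, SE ≈ 0.388

ȳ_st = Σ W_h ȳ_h = (2400·38.99 + 2000·39.39 + 3800·8.69)/8200 = 25.04610
V̂(ȳ_st) = Σ W_h² s_h²/n_h, with W_h = N_h/N and N = 8200:
  stratum Site I: (2400/8200)²·12.47²/505 = 0.0263777
  stratum Site II: (2000/8200)²·22.58²/258 = 0.11756
  stratum Site III: (3800/8200)²·2.52²/195 = 0.00699368
V̂(ȳ_st) = 0.150932
SE(ȳ_st) = √0.150932 = 0.388499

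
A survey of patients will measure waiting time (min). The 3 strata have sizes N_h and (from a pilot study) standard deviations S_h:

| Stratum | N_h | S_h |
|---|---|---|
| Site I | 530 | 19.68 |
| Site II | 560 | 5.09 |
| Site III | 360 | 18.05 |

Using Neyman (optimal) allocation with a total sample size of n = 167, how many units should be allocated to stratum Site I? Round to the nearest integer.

88

Neyman allocation: n_h = n · N_h S_h / Σ N_i S_i, with n = 167.
  stratum Site I: N_h·S_h = 530·19.68 = 10430.40
  stratum Site II: N_h·S_h = 560·5.09 = 2850.40
  stratum Site III: N_h·S_h = 360·18.05 = 6498.00
Σ N_h S_h = 19778.80
n for stratum Site I = 167·10430.40/19778.80 = 88.068 → 88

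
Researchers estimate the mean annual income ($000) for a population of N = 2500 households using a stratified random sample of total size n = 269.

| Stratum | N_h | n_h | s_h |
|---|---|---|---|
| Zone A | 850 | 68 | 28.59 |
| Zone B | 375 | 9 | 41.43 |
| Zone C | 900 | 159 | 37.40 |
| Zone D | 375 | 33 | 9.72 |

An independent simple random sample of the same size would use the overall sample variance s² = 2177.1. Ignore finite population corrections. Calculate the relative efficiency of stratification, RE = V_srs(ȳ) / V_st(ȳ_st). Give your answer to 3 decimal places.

RE ≈ 1.175

V̂(ȳ_st) = Σ W_h² s_h²/n_h, with W_h = N_h/N and N = 2500:
  stratum Zone A: (850/2500)²·28.59²/68 = 1.38956
  stratum Zone B: (375/2500)²·41.43²/9 = 4.29111
  stratum Zone C: (900/2500)²·37.40²/159 = 1.14012
  stratum Zone D: (375/2500)²·9.72²/33 = 0.0644171
V_st = 6.88521
V_srs = s²/n = 2177.1/269 = 8.09331
Relative efficiency = V_srs / V_st = 8.09331/6.88521 = 1.1755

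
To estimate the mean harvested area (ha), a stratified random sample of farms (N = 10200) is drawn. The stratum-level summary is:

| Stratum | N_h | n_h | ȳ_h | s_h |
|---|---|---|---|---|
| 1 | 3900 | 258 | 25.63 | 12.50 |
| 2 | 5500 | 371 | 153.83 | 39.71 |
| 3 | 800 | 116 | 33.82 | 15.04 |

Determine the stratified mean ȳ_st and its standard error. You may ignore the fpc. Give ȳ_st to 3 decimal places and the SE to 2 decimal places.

ȳ_st ≈ 95.400, SE ≈ 1.16

ȳ_st = Σ W_h ȳ_h = (3900·25.63 + 5500·153.83 + 800·33.82)/10200 = 95.39980
V̂(ȳ_st) = Σ W_h² s_h²/n_h, with W_h = N_h/N and N = 10200:
  stratum 1: (3900/10200)²·12.50²/258 = 0.0885379
  stratum 2: (5500/10200)²·39.71²/371 = 1.23581
  stratum 3: (800/10200)²·15.04²/116 = 0.0119955
V̂(ȳ_st) = 1.33634
SE(ȳ_st) = √1.33634 = 1.156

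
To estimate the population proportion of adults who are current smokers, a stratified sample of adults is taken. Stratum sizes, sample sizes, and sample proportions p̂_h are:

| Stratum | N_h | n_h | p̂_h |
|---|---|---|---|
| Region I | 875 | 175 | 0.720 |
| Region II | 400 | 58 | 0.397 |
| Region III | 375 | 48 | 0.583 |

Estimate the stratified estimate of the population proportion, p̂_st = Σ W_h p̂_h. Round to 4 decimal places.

p̂_st ≈ 0.6106

N = 1650; stratum weights W_h = N_h/N.
p̂_st = Σ W_h p̂_h = (875·0.720 + 400·0.397 + 375·0.583)/1650 = 0.61056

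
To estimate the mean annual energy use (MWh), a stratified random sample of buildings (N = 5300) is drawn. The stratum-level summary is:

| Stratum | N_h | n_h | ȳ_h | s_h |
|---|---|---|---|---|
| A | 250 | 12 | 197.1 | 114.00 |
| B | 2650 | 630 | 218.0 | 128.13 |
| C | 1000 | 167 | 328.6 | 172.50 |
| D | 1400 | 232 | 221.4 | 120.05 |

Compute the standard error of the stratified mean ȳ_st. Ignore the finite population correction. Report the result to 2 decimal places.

SE(ȳ_st) ≈ 4.43

V̂(ȳ_st) = Σ W_h² s_h²/n_h, with W_h = N_h/N and N = 5300:
  stratum A: (250/5300)²·114.00²/12 = 2.40967
  stratum B: (2650/5300)²·128.13²/630 = 6.5148
  stratum C: (1000/5300)²·172.50²/167 = 6.34322
  stratum D: (1400/5300)²·120.05²/232 = 4.33452
V̂(ȳ_st) = 19.6022
SE(ȳ_st) = √19.6022 = 4.42744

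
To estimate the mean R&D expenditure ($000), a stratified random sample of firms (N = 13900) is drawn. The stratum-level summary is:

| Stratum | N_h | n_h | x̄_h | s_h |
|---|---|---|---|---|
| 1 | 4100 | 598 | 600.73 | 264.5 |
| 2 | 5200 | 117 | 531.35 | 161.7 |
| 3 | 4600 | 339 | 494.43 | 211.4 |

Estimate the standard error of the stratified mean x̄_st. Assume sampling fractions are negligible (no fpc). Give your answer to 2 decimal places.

SE(x̄_st) ≈ 7.48

V̂(x̄_st) = Σ W_h² s_h²/n_h, with W_h = N_h/N and N = 13900:
  stratum 1: (4100/13900)²·264.5²/598 = 10.1786
  stratum 2: (5200/13900)²·161.7²/117 = 31.276
  stratum 3: (4600/13900)²·211.4²/339 = 14.4376
V̂(x̄_st) = 55.8923
SE(x̄_st) = √55.8923 = 7.47611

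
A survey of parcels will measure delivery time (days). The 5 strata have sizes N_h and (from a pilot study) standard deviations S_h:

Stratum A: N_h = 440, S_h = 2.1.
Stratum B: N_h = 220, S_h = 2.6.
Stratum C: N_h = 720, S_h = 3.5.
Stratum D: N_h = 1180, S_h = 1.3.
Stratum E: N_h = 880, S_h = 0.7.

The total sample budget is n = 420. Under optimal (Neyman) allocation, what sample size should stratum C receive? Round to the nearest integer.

172

Neyman allocation: n_h = n · N_h S_h / Σ N_i S_i, with n = 420.
  stratum A: N_h·S_h = 440·2.1 = 924.00
  stratum B: N_h·S_h = 220·2.6 = 572.00
  stratum C: N_h·S_h = 720·3.5 = 2520.00
  stratum D: N_h·S_h = 1180·1.3 = 1534.00
  stratum E: N_h·S_h = 880·0.7 = 616.00
Σ N_h S_h = 6166.00
n for stratum C = 420·2520.00/6166.00 = 171.651 → 172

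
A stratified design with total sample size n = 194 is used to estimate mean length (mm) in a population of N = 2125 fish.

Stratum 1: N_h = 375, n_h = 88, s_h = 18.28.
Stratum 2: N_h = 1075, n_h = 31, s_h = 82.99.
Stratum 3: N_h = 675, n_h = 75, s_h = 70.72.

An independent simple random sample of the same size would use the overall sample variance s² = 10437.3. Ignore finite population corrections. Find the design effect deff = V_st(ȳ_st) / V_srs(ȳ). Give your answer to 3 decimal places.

deff ≈ 1.184

V̂(ȳ_st) = Σ W_h² s_h²/n_h, with W_h = N_h/N and N = 2125:
  stratum 1: (375/2125)²·18.28²/88 = 0.118254
  stratum 2: (1075/2125)²·82.99²/31 = 56.8576
  stratum 3: (675/2125)²·70.72²/75 = 6.72842
V_st = 63.7043
V_srs = s²/n = 10437.3/194 = 53.8005
deff = V_st / V_srs = 63.7043/53.8005 = 1.1841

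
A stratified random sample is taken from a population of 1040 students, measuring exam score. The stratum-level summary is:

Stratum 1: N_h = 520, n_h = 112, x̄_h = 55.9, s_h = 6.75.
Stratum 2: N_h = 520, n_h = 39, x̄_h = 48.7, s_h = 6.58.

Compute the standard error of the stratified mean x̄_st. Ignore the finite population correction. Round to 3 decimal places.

SE(x̄_st) ≈ 0.616

V̂(x̄_st) = Σ W_h² s_h²/n_h, with W_h = N_h/N and N = 1040:
  stratum 1: (520/1040)²·6.75²/112 = 0.101702
  stratum 2: (520/1040)²·6.58²/39 = 0.277541
V̂(x̄_st) = 0.379243
SE(x̄_st) = √0.379243 = 0.615827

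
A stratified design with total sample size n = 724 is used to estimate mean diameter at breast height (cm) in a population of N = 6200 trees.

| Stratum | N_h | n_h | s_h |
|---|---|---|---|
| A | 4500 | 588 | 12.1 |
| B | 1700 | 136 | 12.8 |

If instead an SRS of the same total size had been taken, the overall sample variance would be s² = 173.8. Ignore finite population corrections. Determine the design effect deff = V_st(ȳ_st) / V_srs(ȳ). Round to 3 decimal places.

deff ≈ 0.924

V̂(ȳ_st) = Σ W_h² s_h²/n_h, with W_h = N_h/N and N = 6200:
  stratum A: (4500/6200)²·12.1²/588 = 0.13117
  stratum B: (1700/6200)²·12.8²/136 = 0.0905723
V_st = 0.221742
V_srs = s²/n = 173.8/724 = 0.240055
deff = V_st / V_srs = 0.221742/0.240055 = 0.9237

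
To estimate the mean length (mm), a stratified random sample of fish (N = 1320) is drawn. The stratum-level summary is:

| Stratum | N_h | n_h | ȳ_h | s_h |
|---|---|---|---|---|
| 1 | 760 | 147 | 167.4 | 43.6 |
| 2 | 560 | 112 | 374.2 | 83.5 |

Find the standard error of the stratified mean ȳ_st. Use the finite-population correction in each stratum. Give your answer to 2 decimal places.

SE(ȳ_st) ≈ 3.52

V̂(ȳ_st) = Σ W_h² (1 − n_h/N_h) s_h²/n_h, with W_h = N_h/N and N = 1320:
  stratum 1: (760/1320)²·(1 − 147/760)·43.6²/147 = 3.45766
  stratum 2: (560/1320)²·(1 − 112/560)·83.5²/112 = 8.96341
V̂(ȳ_st) = 12.4211
SE(ȳ_st) = √12.4211 = 3.52435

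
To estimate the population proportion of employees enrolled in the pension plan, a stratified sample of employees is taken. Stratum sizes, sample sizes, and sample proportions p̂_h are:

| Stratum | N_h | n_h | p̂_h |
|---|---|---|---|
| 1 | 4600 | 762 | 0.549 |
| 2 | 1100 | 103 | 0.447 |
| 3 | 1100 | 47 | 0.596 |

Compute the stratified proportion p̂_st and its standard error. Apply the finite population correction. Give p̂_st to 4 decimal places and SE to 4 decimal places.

p̂_st ≈ 0.5401, SE ≈ 0.0177

N = 6800; stratum weights W_h = N_h/N.
p̂_st = Σ W_h p̂_h = (4600·0.549 + 1100·0.447 + 1100·0.596)/6800 = 0.54010
V̂(p̂_st) = Σ W_h² (1 − n_h/N_h) p̂_h(1−p̂_h)/(n_h−1):
  stratum 1: (4600/6800)²·(1 − 762/4600)·0.549·0.451/761 = 0.000124225
  stratum 2: (1100/6800)²·(1 − 103/1100)·0.447·0.553/102 = 5.74781e-05
  stratum 3: (1100/6800)²·(1 − 47/1100)·0.596·0.404/46 = 0.000131121
V̂(p̂_st) = 0.000312824; SE = √V̂ = 0.0176868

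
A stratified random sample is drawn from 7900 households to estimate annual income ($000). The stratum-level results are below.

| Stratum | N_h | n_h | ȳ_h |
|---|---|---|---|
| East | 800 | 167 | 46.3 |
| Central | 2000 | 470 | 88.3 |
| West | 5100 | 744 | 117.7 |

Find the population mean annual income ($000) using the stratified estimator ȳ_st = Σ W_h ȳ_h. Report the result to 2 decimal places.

N = Σ N_h = 7900. Stratum weights W_h = N_h/N.
ȳ_st = (800·46.3 + 2000·88.3 + 5100·117.7) / 7900 = 103.0266

ȳ_st ≈ 103.03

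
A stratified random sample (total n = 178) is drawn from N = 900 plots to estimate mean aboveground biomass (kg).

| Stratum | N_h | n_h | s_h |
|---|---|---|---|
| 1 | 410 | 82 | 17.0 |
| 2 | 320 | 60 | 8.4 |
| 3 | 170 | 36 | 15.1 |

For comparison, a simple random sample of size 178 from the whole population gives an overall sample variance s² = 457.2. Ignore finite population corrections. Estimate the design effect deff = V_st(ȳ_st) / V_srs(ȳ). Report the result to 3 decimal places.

deff ≈ 0.431

V̂(ȳ_st) = Σ W_h² s_h²/n_h, with W_h = N_h/N and N = 900:
  stratum 1: (410/900)²·17.0²/82 = 0.73142
  stratum 2: (320/900)²·8.4²/60 = 0.14867
  stratum 3: (170/900)²·15.1²/36 = 0.225977
V_st = 1.10607
V_srs = s²/n = 457.2/178 = 2.56854
deff = V_st / V_srs = 1.10607/2.56854 = 0.4306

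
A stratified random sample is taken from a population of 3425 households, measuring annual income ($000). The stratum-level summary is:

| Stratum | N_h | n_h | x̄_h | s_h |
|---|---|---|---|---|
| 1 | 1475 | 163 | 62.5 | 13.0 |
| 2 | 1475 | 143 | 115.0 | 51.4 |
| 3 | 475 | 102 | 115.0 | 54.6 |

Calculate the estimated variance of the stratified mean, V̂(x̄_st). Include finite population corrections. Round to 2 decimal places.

V̂(x̄_st) ≈ 3.71

V̂(x̄_st) = Σ W_h² (1 − n_h/N_h) s_h²/n_h, with W_h = N_h/N and N = 3425:
  stratum 1: (1475/3425)²·(1 − 163/1475)·13.0²/163 = 0.171042
  stratum 2: (1475/3425)²·(1 − 143/1475)·51.4²/143 = 3.09432
  stratum 3: (475/3425)²·(1 − 102/475)·54.6²/102 = 0.441435
V̂(x̄_st) = 3.7068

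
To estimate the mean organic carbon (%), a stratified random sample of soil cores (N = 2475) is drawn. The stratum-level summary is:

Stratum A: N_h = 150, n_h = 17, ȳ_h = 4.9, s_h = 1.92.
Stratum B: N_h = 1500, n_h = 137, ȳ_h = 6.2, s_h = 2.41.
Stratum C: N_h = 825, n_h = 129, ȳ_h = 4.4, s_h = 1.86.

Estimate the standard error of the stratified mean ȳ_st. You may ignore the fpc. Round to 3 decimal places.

V̂(ȳ_st) = Σ W_h² s_h²/n_h, with W_h = N_h/N and N = 2475:
  stratum A: (150/2475)²·1.92²/17 = 0.0007965
  stratum B: (1500/2475)²·2.41²/137 = 0.015572
  stratum C: (825/2475)²·1.86²/129 = 0.00297984
V̂(ȳ_st) = 0.0193484
SE(ȳ_st) = √0.0193484 = 0.139098

SE(ȳ_st) ≈ 0.139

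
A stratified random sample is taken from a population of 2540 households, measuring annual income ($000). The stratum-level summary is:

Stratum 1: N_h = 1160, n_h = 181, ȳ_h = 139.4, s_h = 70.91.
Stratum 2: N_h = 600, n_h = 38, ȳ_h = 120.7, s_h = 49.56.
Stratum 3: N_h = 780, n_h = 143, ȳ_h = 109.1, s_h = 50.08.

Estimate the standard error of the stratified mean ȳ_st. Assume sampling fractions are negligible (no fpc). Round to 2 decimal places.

V̂(ȳ_st) = Σ W_h² s_h²/n_h, with W_h = N_h/N and N = 2540:
  stratum 1: (1160/2540)²·70.91²/181 = 5.79409
  stratum 2: (600/2540)²·49.56²/38 = 3.60673
  stratum 3: (780/2540)²·50.08²/143 = 1.65392
V̂(ȳ_st) = 11.0547
SE(ȳ_st) = √11.0547 = 3.32487

SE(ȳ_st) ≈ 3.32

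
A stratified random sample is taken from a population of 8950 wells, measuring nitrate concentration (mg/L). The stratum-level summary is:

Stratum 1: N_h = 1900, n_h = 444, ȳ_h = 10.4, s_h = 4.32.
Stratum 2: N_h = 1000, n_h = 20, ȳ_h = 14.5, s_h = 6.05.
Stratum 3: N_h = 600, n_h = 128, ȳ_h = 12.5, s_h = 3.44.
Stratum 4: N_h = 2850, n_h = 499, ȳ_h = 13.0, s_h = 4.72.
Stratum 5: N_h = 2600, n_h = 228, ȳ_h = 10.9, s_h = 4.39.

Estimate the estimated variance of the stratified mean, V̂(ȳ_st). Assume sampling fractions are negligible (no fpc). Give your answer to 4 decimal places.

V̂(ȳ_st) = Σ W_h² s_h²/n_h, with W_h = N_h/N and N = 8950:
  stratum 1: (1900/8950)²·4.32²/444 = 0.00189429
  stratum 2: (1000/8950)²·6.05²/20 = 0.0228473
  stratum 3: (600/8950)²·3.44²/128 = 0.000415493
  stratum 4: (2850/8950)²·4.72²/499 = 0.00452717
  stratum 5: (2600/8950)²·4.39²/228 = 0.00713337
V̂(ȳ_st) = 0.0368176

V̂(ȳ_st) ≈ 0.0368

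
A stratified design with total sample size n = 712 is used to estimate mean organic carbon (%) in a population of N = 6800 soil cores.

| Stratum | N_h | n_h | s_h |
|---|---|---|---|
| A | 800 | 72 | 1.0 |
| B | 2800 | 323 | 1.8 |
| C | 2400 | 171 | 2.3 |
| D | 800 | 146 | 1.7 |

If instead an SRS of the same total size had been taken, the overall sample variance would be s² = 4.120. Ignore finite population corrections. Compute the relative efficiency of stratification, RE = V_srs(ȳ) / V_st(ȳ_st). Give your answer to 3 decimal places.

RE ≈ 0.961

V̂(ȳ_st) = Σ W_h² s_h²/n_h, with W_h = N_h/N and N = 6800:
  stratum A: (800/6800)²·1.0²/72 = 0.000192234
  stratum B: (2800/6800)²·1.8²/323 = 0.00170075
  stratum C: (2400/6800)²·2.3²/171 = 0.00385358
  stratum D: (800/6800)²·1.7²/146 = 0.000273973
V_st = 0.00602054
V_srs = s²/n = 4.120/712 = 0.00578652
Relative efficiency = V_srs / V_st = 0.00578652/0.00602054 = 0.9611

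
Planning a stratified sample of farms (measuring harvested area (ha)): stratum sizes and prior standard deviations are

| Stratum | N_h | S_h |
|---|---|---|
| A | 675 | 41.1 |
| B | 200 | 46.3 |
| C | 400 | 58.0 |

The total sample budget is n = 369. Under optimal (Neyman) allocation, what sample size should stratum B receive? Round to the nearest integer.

Neyman allocation: n_h = n · N_h S_h / Σ N_i S_i, with n = 369.
  stratum A: N_h·S_h = 675·41.1 = 27742.50
  stratum B: N_h·S_h = 200·46.3 = 9260.00
  stratum C: N_h·S_h = 400·58.0 = 23200.00
Σ N_h S_h = 60202.50
n for stratum B = 369·9260.00/60202.50 = 56.757 → 57

57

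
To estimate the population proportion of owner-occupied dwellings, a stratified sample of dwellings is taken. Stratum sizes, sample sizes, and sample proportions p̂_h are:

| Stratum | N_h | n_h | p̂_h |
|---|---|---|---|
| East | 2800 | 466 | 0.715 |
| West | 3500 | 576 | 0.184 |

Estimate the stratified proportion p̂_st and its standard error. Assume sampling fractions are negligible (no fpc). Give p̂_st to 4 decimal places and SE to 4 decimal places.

N = 6300; stratum weights W_h = N_h/N.
p̂_st = Σ W_h p̂_h = (2800·0.715 + 3500·0.184)/6300 = 0.42000
V̂(p̂_st) = Σ W_h² p̂_h(1−p̂_h)/(n_h−1):
  stratum East: (2800/6300)²·0.715·0.285/465 = 8.65631e-05
  stratum West: (3500/6300)²·0.184·0.816/575 = 8.05926e-05
V̂(p̂_st) = 0.000167156; SE = √V̂ = 0.0129289

p̂_st ≈ 0.4200, SE ≈ 0.0129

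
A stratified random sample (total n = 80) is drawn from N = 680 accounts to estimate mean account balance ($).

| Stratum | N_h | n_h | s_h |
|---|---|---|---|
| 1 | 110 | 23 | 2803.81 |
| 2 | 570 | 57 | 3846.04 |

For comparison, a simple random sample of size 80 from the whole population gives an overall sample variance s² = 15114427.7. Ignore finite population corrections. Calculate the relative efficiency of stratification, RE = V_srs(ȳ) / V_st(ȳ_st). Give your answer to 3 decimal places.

V̂(ȳ_st) = Σ W_h² s_h²/n_h, with W_h = N_h/N and N = 680:
  stratum 1: (110/680)²·2803.81²/23 = 8944.1
  stratum 2: (570/680)²·3846.04²/57 = 182341
V_st = 191285
V_srs = s²/n = 15114427.7/80 = 188930
Relative efficiency = V_srs / V_st = 188930/191285 = 0.9877

RE ≈ 0.988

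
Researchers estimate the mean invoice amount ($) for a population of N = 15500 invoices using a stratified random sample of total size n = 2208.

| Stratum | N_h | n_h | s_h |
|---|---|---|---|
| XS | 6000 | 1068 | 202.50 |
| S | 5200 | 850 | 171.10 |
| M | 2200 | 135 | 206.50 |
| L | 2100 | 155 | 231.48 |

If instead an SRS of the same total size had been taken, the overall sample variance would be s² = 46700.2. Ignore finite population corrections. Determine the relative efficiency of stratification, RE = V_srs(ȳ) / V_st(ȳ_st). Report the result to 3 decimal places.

RE ≈ 0.947

V̂(ȳ_st) = Σ W_h² s_h²/n_h, with W_h = N_h/N and N = 15500:
  stratum XS: (6000/15500)²·202.50²/1068 = 5.75331
  stratum S: (5200/15500)²·171.10²/850 = 3.87636
  stratum M: (2200/15500)²·206.50²/135 = 6.36339
  stratum L: (2100/15500)²·231.48²/155 = 6.34557
V_st = 22.3386
V_srs = s²/n = 46700.2/2208 = 21.1505
Relative efficiency = V_srs / V_st = 21.1505/22.3386 = 0.9468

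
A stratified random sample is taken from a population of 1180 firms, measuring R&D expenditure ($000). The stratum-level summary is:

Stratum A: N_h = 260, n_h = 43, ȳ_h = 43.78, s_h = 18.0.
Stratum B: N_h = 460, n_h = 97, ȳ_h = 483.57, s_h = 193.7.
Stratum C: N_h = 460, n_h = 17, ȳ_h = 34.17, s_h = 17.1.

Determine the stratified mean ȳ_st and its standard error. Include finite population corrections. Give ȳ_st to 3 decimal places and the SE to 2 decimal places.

ȳ_st = Σ W_h ȳ_h = (260·43.78 + 460·483.57 + 460·34.17)/1180 = 211.47729
V̂(ȳ_st) = Σ W_h² (1 − n_h/N_h) s_h²/n_h, with W_h = N_h/N and N = 1180:
  stratum A: (260/1180)²·(1 − 43/260)·18.0²/43 = 0.305313
  stratum B: (460/1180)²·(1 − 97/460)·193.7²/97 = 46.3861
  stratum C: (460/1180)²·(1 − 17/460)·17.1²/17 = 2.51733
V̂(ȳ_st) = 49.2088
SE(ȳ_st) = √49.2088 = 7.0149

ȳ_st ≈ 211.477, SE ≈ 7.01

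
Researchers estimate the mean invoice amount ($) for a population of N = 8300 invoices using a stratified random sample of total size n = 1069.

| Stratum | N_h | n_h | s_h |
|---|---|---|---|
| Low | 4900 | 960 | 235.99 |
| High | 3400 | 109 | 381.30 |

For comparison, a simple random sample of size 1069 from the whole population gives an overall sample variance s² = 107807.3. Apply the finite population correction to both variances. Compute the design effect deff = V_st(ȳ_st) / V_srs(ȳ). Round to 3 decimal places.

V̂(ȳ_st) = Σ W_h² (1 − n_h/N_h) s_h²/n_h, with W_h = N_h/N and N = 8300:
  stratum Low: (4900/8300)²·(1 − 960/4900)·235.99²/960 = 16.2574
  stratum High: (3400/8300)²·(1 − 109/3400)·381.30²/109 = 216.65
V_st = 232.907
V_srs = (1 − 1069/8300)·107807.3/1069 = 87.8599
deff = V_st / V_srs = 232.907/87.8599 = 2.6509

deff ≈ 2.651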